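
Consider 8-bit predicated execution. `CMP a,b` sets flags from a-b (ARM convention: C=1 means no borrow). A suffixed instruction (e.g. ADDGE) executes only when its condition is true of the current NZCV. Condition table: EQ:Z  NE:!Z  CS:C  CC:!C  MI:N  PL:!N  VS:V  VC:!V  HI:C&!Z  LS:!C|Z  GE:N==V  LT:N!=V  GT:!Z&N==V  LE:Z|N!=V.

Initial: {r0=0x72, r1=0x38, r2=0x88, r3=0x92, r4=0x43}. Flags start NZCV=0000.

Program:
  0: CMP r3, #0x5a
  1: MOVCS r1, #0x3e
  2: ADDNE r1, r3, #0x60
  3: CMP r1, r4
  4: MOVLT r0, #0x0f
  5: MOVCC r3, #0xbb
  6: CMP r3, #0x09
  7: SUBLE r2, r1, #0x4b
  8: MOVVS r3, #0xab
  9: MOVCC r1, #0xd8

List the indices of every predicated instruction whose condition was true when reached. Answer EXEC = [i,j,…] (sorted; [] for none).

EXEC = [1,2,4,7]

[0] flags=0011 → (cmp)
[1] flags=0011 CS?T → r1=0x3e
[2] flags=0011 NE?T → r1=0xf2
[3] flags=1010 → (cmp)
[4] flags=1010 LT?T → r0=0x0f
[5] flags=1010 CC?F → skip
[6] flags=1010 → (cmp)
[7] flags=1010 LE?T → r2=0xa7
[8] flags=1010 VS?F → skip
[9] flags=1010 CC?F → skip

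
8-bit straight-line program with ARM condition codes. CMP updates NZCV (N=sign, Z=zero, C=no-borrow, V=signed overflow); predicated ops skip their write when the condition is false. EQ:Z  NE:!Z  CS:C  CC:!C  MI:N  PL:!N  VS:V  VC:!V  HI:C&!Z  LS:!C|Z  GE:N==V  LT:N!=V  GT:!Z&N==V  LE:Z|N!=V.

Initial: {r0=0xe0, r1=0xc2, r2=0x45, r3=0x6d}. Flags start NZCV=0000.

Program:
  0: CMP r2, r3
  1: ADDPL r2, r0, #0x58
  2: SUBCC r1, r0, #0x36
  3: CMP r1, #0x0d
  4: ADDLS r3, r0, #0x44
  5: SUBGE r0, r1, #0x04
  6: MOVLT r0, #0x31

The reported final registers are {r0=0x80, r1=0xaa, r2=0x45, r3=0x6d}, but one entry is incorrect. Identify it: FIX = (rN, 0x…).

[0] flags=1000 → (cmp)
[1] flags=1000 PL?F → skip
[2] flags=1000 CC?T → r1=0xaa
[3] flags=1010 → (cmp)
[4] flags=1010 LS?F → skip
[5] flags=1010 GE?F → skip
[6] flags=1010 LT?T → r0=0x31

FIX = (r0, 0x31)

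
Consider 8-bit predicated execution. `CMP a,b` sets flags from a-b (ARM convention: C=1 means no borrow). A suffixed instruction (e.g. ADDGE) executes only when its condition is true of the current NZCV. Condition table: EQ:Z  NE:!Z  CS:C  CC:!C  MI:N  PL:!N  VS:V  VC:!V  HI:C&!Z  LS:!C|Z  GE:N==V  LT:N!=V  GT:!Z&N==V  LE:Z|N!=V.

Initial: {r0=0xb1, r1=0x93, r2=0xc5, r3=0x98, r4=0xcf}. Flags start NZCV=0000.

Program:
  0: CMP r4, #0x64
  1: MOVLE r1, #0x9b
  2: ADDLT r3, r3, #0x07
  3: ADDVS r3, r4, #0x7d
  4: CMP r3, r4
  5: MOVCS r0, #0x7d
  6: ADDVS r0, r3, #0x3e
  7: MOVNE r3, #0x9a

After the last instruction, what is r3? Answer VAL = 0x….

VAL = 0x9a

0: ✓ CMP  NZCV=0011
1: ✓ MOVLE  r1←0x9b
2: ✓ ADDLT  r3←0x9f
3: ✓ ADDVS  r3←0x4c
4: ✓ CMP  NZCV=0000
5: · MOVCS
6: · ADDVS
7: ✓ MOVNE  r3←0x9a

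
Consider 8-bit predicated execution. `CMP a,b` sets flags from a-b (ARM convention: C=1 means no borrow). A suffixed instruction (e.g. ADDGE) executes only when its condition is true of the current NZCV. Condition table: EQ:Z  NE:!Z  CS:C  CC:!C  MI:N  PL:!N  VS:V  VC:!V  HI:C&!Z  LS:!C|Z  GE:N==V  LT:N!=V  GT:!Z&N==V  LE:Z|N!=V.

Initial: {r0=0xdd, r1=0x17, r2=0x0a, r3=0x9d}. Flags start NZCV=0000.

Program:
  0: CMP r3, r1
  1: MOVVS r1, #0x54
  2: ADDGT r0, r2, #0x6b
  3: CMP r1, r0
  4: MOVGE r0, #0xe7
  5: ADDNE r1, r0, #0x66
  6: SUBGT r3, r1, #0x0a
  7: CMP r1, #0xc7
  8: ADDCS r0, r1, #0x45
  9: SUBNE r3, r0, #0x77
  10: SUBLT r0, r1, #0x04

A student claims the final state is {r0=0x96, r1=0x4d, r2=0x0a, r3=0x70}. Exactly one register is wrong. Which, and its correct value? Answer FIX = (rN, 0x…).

[0] flags=1010 → (cmp)
[1] flags=1010 VS?F → skip
[2] flags=1010 GT?F → skip
[3] flags=0000 → (cmp)
[4] flags=0000 GE?T → r0=0xe7
[5] flags=0000 NE?T → r1=0x4d
[6] flags=0000 GT?T → r3=0x43
[7] flags=1001 → (cmp)
[8] flags=1001 CS?F → skip
[9] flags=1001 NE?T → r3=0x70
[10] flags=1001 LT?F → skip

FIX = (r0, 0xe7)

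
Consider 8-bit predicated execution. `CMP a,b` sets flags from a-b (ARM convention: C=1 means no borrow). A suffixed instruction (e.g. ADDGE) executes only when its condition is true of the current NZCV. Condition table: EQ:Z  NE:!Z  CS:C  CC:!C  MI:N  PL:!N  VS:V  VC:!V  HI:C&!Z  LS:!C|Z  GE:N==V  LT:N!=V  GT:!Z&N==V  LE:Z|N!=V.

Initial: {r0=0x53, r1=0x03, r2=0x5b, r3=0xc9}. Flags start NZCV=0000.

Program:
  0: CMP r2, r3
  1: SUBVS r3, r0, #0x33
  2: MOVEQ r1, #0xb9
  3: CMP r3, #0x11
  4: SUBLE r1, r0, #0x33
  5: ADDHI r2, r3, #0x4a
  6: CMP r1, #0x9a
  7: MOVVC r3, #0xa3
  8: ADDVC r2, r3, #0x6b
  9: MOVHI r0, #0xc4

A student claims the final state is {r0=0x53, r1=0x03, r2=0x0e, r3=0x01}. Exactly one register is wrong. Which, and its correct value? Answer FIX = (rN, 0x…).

0: ✓ CMP  NZCV=1001
1: ✓ SUBVS  r3←0x20
2: · MOVEQ
3: ✓ CMP  NZCV=0010
4: · SUBLE
5: ✓ ADDHI  r2←0x6a
6: ✓ CMP  NZCV=0000
7: ✓ MOVVC  r3←0xa3
8: ✓ ADDVC  r2←0x0e
9: · MOVHI

FIX = (r3, 0xa3)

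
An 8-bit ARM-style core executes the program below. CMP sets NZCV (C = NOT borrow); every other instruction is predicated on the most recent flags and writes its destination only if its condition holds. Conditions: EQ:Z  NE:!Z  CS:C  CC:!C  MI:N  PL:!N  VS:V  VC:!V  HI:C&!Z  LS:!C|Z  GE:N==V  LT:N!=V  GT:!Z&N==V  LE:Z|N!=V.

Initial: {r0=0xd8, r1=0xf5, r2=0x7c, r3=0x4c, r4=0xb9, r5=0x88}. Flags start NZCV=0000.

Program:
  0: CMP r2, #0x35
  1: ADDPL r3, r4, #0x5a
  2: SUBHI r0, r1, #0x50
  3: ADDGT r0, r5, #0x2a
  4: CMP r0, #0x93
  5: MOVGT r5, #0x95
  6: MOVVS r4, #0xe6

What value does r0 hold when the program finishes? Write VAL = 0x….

[0] flags=0010 → (cmp)
[1] flags=0010 PL?T → r3=0x13
[2] flags=0010 HI?T → r0=0xa5
[3] flags=0010 GT?T → r0=0xb2
[4] flags=0010 → (cmp)
[5] flags=0010 GT?T → r5=0x95
[6] flags=0010 VS?F → skip

VAL = 0xb2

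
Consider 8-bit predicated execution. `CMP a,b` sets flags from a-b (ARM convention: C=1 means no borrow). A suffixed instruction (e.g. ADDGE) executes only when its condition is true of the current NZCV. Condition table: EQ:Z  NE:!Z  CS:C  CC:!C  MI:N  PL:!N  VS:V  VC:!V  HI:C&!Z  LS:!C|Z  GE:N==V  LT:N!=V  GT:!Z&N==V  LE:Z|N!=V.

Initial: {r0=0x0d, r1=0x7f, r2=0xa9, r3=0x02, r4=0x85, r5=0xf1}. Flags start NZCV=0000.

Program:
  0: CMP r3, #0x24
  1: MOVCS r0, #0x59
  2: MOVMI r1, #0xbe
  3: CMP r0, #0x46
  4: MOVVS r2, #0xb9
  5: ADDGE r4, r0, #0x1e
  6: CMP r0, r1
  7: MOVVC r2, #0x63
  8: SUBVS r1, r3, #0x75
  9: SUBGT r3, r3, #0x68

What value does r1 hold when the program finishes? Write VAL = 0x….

[0] flags=1000 → (cmp)
[1] flags=1000 CS?F → skip
[2] flags=1000 MI?T → r1=0xbe
[3] flags=1000 → (cmp)
[4] flags=1000 VS?F → skip
[5] flags=1000 GE?F → skip
[6] flags=0000 → (cmp)
[7] flags=0000 VC?T → r2=0x63
[8] flags=0000 VS?F → skip
[9] flags=0000 GT?T → r3=0x9a

VAL = 0xbe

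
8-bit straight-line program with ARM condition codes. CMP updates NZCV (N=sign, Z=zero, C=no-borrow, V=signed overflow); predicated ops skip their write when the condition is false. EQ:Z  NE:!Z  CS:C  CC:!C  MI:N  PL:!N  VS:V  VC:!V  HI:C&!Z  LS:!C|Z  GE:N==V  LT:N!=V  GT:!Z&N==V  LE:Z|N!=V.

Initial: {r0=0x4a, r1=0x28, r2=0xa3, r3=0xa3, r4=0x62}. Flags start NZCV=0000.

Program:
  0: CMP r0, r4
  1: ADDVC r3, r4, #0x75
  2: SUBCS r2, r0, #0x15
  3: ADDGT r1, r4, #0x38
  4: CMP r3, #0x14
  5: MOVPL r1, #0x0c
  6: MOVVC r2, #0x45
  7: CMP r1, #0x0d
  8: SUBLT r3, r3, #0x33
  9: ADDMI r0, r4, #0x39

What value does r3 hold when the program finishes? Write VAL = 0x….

VAL = 0xd7

[0] flags=1000 → (cmp)
[1] flags=1000 VC?T → r3=0xd7
[2] flags=1000 CS?F → skip
[3] flags=1000 GT?F → skip
[4] flags=1010 → (cmp)
[5] flags=1010 PL?F → skip
[6] flags=1010 VC?T → r2=0x45
[7] flags=0010 → (cmp)
[8] flags=0010 LT?F → skip
[9] flags=0010 MI?F → skip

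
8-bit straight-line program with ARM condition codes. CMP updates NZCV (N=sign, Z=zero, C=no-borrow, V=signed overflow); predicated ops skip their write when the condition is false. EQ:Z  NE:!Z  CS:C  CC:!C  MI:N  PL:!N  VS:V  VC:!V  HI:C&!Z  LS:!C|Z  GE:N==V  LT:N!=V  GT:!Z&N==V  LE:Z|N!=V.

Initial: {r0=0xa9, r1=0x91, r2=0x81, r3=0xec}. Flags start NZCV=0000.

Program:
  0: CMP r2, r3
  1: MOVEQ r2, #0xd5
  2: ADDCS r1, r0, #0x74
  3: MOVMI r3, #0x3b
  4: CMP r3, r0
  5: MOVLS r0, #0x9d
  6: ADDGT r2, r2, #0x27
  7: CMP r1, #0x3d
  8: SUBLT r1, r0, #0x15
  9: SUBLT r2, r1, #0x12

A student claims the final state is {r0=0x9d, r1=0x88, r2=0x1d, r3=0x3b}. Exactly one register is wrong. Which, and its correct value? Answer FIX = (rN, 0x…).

0: ✓ CMP  NZCV=1000
1: · MOVEQ
2: · ADDCS
3: ✓ MOVMI  r3←0x3b
4: ✓ CMP  NZCV=1001
5: ✓ MOVLS  r0←0x9d
6: ✓ ADDGT  r2←0xa8
7: ✓ CMP  NZCV=0011
8: ✓ SUBLT  r1←0x88
9: ✓ SUBLT  r2←0x76

FIX = (r2, 0x76)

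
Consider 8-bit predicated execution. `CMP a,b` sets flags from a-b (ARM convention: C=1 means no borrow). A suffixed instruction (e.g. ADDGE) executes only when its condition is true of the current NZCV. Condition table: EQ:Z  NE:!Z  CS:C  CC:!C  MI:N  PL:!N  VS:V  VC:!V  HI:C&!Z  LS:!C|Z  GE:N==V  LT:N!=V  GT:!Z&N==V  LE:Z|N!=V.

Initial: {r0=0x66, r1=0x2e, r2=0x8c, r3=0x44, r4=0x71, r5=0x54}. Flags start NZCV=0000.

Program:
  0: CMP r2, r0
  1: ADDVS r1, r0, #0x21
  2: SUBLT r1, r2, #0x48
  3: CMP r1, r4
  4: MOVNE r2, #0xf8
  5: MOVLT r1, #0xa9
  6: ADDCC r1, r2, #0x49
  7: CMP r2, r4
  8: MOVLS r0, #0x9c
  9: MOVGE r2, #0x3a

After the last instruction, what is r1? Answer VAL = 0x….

0: ✓ CMP  NZCV=0011
1: ✓ ADDVS  r1←0x87
2: ✓ SUBLT  r1←0x44
3: ✓ CMP  NZCV=1000
4: ✓ MOVNE  r2←0xf8
5: ✓ MOVLT  r1←0xa9
6: ✓ ADDCC  r1←0x41
7: ✓ CMP  NZCV=1010
8: · MOVLS
9: · MOVGE

VAL = 0x41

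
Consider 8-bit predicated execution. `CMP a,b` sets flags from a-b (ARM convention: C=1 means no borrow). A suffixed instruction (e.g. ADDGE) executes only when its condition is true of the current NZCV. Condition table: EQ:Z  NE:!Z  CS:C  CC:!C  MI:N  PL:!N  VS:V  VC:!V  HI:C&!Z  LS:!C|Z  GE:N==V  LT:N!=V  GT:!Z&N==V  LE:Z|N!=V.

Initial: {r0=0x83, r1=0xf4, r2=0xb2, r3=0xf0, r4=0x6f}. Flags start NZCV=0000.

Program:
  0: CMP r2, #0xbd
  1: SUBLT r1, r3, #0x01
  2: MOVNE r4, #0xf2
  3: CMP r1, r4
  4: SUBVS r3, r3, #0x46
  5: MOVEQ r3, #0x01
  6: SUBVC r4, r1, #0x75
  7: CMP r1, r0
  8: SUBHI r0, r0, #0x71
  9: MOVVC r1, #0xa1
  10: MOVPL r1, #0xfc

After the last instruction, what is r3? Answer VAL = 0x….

0: ✓ CMP  NZCV=1000
1: ✓ SUBLT  r1←0xef
2: ✓ MOVNE  r4←0xf2
3: ✓ CMP  NZCV=1000
4: · SUBVS
5: · MOVEQ
6: ✓ SUBVC  r4←0x7a
7: ✓ CMP  NZCV=0010
8: ✓ SUBHI  r0←0x12
9: ✓ MOVVC  r1←0xa1
10: ✓ MOVPL  r1←0xfc

VAL = 0xf0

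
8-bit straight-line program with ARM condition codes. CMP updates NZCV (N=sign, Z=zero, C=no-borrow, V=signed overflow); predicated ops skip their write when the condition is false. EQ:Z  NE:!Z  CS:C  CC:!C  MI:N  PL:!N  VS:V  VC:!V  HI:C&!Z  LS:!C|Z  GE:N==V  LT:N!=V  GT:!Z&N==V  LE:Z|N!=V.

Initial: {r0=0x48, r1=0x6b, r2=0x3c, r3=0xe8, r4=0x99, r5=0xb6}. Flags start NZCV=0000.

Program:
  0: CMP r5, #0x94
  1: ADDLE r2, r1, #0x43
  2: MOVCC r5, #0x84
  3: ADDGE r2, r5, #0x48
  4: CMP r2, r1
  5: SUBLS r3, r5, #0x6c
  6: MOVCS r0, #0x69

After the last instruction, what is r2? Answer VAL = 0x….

VAL = 0xfe

[0] flags=0010 → (cmp)
[1] flags=0010 LE?F → skip
[2] flags=0010 CC?F → skip
[3] flags=0010 GE?T → r2=0xfe
[4] flags=1010 → (cmp)
[5] flags=1010 LS?F → skip
[6] flags=1010 CS?T → r0=0x69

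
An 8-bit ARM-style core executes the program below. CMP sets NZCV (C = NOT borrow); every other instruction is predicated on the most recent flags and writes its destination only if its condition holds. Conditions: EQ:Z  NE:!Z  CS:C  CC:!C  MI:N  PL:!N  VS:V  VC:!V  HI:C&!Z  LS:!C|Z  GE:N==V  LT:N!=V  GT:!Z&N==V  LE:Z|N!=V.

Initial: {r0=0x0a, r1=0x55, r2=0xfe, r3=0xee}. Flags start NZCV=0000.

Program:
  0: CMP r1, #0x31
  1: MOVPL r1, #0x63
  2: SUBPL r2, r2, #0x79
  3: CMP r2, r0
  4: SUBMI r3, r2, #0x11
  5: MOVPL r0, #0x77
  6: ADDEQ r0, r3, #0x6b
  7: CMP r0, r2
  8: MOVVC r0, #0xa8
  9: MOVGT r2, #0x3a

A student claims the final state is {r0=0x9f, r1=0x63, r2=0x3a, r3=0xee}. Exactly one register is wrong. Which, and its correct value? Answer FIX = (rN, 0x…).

[0] flags=0010 → (cmp)
[1] flags=0010 PL?T → r1=0x63
[2] flags=0010 PL?T → r2=0x85
[3] flags=0011 → (cmp)
[4] flags=0011 MI?F → skip
[5] flags=0011 PL?T → r0=0x77
[6] flags=0011 EQ?F → skip
[7] flags=1001 → (cmp)
[8] flags=1001 VC?F → skip
[9] flags=1001 GT?T → r2=0x3a

FIX = (r0, 0x77)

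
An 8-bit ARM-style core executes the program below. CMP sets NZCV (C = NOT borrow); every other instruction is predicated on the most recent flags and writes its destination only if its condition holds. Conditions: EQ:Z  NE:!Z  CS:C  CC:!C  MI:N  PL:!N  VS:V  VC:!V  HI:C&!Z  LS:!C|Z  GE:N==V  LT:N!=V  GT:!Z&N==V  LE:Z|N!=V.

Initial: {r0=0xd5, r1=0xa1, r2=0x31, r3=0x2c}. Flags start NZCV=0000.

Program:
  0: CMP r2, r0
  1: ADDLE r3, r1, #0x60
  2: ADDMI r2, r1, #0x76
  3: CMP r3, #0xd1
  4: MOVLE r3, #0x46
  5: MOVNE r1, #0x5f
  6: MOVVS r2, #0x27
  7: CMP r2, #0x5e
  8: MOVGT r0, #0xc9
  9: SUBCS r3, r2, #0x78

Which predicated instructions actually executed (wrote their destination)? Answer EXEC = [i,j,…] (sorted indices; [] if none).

EXEC = [5]

0: ✓ CMP  NZCV=0000
1: · ADDLE
2: · ADDMI
3: ✓ CMP  NZCV=0000
4: · MOVLE
5: ✓ MOVNE  r1←0x5f
6: · MOVVS
7: ✓ CMP  NZCV=1000
8: · MOVGT
9: · SUBCS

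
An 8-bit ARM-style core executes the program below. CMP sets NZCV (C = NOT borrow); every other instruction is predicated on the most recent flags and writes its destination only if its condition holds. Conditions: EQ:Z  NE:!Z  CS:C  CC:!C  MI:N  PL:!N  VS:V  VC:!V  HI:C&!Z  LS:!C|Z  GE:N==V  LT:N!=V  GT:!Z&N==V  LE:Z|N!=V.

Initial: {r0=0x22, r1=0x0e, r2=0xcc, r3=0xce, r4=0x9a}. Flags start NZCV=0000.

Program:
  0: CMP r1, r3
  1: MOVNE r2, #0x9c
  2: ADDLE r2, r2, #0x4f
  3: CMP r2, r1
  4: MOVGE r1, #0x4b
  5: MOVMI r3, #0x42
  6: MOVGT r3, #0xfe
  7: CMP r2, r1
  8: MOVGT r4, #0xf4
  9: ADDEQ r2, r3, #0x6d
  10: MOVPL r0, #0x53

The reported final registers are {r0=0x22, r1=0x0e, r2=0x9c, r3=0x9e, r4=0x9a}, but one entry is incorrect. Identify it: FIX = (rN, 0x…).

FIX = (r3, 0x42)

[0] flags=0000 → (cmp)
[1] flags=0000 NE?T → r2=0x9c
[2] flags=0000 LE?F → skip
[3] flags=1010 → (cmp)
[4] flags=1010 GE?F → skip
[5] flags=1010 MI?T → r3=0x42
[6] flags=1010 GT?F → skip
[7] flags=1010 → (cmp)
[8] flags=1010 GT?F → skip
[9] flags=1010 EQ?F → skip
[10] flags=1010 PL?F → skip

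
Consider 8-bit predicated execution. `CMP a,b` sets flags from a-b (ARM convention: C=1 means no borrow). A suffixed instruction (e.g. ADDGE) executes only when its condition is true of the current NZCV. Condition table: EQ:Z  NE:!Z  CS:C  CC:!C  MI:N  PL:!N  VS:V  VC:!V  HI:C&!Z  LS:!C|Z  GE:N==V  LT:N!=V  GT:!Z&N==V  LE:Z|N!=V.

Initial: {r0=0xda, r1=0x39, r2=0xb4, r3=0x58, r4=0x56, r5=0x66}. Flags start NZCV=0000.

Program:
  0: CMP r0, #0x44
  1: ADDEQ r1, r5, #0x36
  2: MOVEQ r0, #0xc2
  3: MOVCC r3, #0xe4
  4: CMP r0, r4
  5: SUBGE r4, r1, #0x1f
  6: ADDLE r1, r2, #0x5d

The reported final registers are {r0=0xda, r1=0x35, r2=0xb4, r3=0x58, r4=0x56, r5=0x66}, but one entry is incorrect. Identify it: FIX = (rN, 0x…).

[0] flags=1010 → (cmp)
[1] flags=1010 EQ?F → skip
[2] flags=1010 EQ?F → skip
[3] flags=1010 CC?F → skip
[4] flags=1010 → (cmp)
[5] flags=1010 GE?F → skip
[6] flags=1010 LE?T → r1=0x11

FIX = (r1, 0x11)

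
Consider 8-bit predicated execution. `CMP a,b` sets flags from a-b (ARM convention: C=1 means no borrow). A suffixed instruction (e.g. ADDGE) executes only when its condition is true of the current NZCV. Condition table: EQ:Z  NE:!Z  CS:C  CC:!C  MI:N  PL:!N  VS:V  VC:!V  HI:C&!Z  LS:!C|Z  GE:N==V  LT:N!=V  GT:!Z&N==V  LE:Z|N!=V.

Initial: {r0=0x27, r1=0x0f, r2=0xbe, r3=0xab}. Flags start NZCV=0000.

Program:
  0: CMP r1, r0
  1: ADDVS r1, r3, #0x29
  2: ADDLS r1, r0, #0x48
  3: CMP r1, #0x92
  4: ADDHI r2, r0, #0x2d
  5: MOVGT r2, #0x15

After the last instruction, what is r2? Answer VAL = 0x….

0: ✓ CMP  NZCV=1000
1: · ADDVS
2: ✓ ADDLS  r1←0x6f
3: ✓ CMP  NZCV=1001
4: · ADDHI
5: ✓ MOVGT  r2←0x15

VAL = 0x15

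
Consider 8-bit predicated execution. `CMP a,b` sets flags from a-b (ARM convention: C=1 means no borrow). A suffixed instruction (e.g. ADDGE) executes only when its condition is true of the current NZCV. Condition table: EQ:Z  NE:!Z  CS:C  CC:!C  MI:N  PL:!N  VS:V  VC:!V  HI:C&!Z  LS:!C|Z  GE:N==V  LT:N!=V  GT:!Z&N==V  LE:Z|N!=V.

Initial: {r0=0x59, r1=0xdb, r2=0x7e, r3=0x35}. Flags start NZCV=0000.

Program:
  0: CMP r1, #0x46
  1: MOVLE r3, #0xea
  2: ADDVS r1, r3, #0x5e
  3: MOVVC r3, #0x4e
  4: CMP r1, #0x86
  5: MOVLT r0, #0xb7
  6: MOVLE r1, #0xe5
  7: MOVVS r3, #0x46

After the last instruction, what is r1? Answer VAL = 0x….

VAL = 0xdb

[0] flags=1010 → (cmp)
[1] flags=1010 LE?T → r3=0xea
[2] flags=1010 VS?F → skip
[3] flags=1010 VC?T → r3=0x4e
[4] flags=0010 → (cmp)
[5] flags=0010 LT?F → skip
[6] flags=0010 LE?F → skip
[7] flags=0010 VS?F → skip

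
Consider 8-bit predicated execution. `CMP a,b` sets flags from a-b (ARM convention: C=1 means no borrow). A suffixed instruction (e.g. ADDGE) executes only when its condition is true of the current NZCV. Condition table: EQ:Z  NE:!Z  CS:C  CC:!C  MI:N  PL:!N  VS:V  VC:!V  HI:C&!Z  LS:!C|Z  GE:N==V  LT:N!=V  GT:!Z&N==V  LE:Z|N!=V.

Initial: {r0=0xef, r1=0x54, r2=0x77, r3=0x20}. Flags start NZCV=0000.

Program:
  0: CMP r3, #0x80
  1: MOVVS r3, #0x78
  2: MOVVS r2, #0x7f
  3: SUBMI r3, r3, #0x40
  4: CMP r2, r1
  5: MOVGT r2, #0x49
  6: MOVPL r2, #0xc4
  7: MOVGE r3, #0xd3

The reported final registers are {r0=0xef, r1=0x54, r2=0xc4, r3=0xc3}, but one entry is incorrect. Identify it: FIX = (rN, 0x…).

FIX = (r3, 0xd3)

[0] flags=1001 → (cmp)
[1] flags=1001 VS?T → r3=0x78
[2] flags=1001 VS?T → r2=0x7f
[3] flags=1001 MI?T → r3=0x38
[4] flags=0010 → (cmp)
[5] flags=0010 GT?T → r2=0x49
[6] flags=0010 PL?T → r2=0xc4
[7] flags=0010 GE?T → r3=0xd3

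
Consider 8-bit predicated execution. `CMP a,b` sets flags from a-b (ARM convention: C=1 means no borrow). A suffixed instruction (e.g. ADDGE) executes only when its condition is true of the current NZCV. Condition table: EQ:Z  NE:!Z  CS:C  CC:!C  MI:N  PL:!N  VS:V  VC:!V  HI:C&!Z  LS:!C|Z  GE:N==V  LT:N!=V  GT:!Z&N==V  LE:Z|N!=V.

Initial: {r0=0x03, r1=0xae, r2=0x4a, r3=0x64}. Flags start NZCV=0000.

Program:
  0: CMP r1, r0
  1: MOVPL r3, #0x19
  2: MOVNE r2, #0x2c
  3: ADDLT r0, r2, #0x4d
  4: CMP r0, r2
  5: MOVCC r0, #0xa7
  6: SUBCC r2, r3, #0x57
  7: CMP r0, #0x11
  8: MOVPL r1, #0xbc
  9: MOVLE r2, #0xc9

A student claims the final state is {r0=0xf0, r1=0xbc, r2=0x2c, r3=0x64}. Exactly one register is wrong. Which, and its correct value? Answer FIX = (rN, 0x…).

0: ✓ CMP  NZCV=1010
1: · MOVPL
2: ✓ MOVNE  r2←0x2c
3: ✓ ADDLT  r0←0x79
4: ✓ CMP  NZCV=0010
5: · MOVCC
6: · SUBCC
7: ✓ CMP  NZCV=0010
8: ✓ MOVPL  r1←0xbc
9: · MOVLE

FIX = (r0, 0x79)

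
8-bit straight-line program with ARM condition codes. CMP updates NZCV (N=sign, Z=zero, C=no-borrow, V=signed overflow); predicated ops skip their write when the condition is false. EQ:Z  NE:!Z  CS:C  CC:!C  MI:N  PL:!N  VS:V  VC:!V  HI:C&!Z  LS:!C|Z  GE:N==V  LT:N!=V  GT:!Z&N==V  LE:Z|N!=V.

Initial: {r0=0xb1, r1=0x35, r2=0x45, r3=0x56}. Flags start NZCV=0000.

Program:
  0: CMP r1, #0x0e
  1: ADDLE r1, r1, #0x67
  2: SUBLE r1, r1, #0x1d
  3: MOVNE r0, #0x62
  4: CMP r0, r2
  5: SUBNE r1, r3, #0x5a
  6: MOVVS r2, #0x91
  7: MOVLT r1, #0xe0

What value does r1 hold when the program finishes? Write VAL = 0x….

0: ✓ CMP  NZCV=0010
1: · ADDLE
2: · SUBLE
3: ✓ MOVNE  r0←0x62
4: ✓ CMP  NZCV=0010
5: ✓ SUBNE  r1←0xfc
6: · MOVVS
7: · MOVLT

VAL = 0xfc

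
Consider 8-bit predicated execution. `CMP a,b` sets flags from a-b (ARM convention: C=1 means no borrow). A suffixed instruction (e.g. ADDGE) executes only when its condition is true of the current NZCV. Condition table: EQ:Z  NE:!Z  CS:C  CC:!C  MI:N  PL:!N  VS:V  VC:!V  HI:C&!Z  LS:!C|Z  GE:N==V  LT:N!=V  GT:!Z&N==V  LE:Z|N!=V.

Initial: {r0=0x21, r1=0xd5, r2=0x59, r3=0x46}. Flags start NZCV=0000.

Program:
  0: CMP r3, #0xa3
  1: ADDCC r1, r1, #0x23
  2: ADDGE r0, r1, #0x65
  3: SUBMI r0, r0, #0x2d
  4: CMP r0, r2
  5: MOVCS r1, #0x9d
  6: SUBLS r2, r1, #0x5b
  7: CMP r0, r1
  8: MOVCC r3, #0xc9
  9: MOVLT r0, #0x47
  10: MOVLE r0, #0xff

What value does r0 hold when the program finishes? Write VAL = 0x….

VAL = 0x30

[0] flags=1001 → (cmp)
[1] flags=1001 CC?T → r1=0xf8
[2] flags=1001 GE?T → r0=0x5d
[3] flags=1001 MI?T → r0=0x30
[4] flags=1000 → (cmp)
[5] flags=1000 CS?F → skip
[6] flags=1000 LS?T → r2=0x9d
[7] flags=0000 → (cmp)
[8] flags=0000 CC?T → r3=0xc9
[9] flags=0000 LT?F → skip
[10] flags=0000 LE?F → skip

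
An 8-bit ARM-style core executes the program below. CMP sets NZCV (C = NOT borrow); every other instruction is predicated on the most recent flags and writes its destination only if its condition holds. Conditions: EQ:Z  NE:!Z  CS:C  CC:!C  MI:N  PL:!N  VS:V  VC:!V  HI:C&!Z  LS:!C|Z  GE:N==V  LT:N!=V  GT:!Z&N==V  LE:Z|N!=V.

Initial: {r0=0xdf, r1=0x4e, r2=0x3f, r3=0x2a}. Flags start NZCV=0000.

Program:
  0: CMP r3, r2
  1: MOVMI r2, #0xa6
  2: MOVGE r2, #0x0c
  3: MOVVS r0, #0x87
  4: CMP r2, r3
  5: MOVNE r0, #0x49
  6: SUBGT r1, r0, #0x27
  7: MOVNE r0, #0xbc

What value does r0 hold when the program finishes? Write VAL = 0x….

VAL = 0xbc

[0] flags=1000 → (cmp)
[1] flags=1000 MI?T → r2=0xa6
[2] flags=1000 GE?F → skip
[3] flags=1000 VS?F → skip
[4] flags=0011 → (cmp)
[5] flags=0011 NE?T → r0=0x49
[6] flags=0011 GT?F → skip
[7] flags=0011 NE?T → r0=0xbc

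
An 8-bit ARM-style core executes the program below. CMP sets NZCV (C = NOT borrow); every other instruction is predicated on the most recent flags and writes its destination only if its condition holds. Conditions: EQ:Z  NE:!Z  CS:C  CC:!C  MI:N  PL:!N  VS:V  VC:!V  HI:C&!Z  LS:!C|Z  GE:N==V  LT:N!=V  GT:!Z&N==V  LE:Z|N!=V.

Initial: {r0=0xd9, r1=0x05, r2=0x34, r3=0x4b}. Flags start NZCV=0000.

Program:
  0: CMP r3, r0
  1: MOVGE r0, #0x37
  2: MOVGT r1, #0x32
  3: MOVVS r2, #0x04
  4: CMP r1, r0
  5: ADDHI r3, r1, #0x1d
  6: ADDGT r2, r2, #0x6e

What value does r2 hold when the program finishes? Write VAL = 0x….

[0] flags=0000 → (cmp)
[1] flags=0000 GE?T → r0=0x37
[2] flags=0000 GT?T → r1=0x32
[3] flags=0000 VS?F → skip
[4] flags=1000 → (cmp)
[5] flags=1000 HI?F → skip
[6] flags=1000 GT?F → skip

VAL = 0x34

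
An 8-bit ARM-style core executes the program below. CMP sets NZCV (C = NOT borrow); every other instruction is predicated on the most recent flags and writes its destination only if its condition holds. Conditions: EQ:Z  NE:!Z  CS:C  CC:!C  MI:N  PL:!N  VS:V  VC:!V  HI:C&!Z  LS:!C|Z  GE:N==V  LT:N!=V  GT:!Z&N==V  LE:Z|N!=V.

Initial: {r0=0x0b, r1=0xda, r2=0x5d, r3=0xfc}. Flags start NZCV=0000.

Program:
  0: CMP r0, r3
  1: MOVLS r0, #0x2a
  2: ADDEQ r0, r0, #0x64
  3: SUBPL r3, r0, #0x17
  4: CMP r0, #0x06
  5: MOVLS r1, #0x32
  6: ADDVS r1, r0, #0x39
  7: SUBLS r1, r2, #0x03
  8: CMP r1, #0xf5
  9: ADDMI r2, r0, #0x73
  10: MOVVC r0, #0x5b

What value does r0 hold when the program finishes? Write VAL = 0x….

0: ✓ CMP  NZCV=0000
1: ✓ MOVLS  r0←0x2a
2: · ADDEQ
3: ✓ SUBPL  r3←0x13
4: ✓ CMP  NZCV=0010
5: · MOVLS
6: · ADDVS
7: · SUBLS
8: ✓ CMP  NZCV=1000
9: ✓ ADDMI  r2←0x9d
10: ✓ MOVVC  r0←0x5b

VAL = 0x5b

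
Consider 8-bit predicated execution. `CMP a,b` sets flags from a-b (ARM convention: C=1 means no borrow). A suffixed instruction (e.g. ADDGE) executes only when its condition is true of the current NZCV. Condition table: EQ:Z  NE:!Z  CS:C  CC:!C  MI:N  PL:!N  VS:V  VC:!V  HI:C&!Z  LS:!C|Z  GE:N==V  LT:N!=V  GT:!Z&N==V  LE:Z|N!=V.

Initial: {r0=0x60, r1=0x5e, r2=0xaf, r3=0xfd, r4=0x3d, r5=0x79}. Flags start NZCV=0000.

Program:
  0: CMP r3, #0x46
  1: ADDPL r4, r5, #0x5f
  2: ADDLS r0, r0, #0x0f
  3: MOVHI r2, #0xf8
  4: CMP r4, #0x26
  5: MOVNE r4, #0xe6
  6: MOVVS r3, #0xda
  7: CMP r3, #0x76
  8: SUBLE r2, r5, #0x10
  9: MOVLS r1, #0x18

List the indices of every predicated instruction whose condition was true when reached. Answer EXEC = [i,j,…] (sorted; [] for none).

EXEC = [3,5,8]

[0] flags=1010 → (cmp)
[1] flags=1010 PL?F → skip
[2] flags=1010 LS?F → skip
[3] flags=1010 HI?T → r2=0xf8
[4] flags=0010 → (cmp)
[5] flags=0010 NE?T → r4=0xe6
[6] flags=0010 VS?F → skip
[7] flags=1010 → (cmp)
[8] flags=1010 LE?T → r2=0x69
[9] flags=1010 LS?F → skip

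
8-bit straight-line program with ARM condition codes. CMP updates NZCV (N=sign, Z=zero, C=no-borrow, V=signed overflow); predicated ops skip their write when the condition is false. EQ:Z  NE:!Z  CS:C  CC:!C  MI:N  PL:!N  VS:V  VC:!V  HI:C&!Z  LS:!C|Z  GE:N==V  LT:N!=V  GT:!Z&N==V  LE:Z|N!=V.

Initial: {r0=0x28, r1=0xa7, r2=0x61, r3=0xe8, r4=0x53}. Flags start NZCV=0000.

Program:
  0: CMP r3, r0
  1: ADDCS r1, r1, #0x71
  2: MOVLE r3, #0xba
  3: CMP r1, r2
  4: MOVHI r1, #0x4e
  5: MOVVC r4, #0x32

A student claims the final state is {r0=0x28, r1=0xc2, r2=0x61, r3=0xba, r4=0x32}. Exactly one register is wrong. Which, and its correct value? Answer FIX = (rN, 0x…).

[0] flags=1010 → (cmp)
[1] flags=1010 CS?T → r1=0x18
[2] flags=1010 LE?T → r3=0xba
[3] flags=1000 → (cmp)
[4] flags=1000 HI?F → skip
[5] flags=1000 VC?T → r4=0x32

FIX = (r1, 0x18)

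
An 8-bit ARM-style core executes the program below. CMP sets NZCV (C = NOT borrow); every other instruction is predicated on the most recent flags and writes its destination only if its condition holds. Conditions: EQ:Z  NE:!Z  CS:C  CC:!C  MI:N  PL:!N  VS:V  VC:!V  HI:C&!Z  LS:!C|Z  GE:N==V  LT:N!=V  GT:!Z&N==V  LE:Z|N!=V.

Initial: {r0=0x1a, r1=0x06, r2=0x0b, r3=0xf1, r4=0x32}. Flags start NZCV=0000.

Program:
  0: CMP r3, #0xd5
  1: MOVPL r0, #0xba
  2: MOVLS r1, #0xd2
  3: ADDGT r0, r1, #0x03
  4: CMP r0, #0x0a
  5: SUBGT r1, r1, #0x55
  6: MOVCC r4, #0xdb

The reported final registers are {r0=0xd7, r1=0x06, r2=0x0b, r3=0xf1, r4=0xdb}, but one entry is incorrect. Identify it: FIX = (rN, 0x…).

FIX = (r0, 0x09)

[0] flags=0010 → (cmp)
[1] flags=0010 PL?T → r0=0xba
[2] flags=0010 LS?F → skip
[3] flags=0010 GT?T → r0=0x09
[4] flags=1000 → (cmp)
[5] flags=1000 GT?F → skip
[6] flags=1000 CC?T → r4=0xdb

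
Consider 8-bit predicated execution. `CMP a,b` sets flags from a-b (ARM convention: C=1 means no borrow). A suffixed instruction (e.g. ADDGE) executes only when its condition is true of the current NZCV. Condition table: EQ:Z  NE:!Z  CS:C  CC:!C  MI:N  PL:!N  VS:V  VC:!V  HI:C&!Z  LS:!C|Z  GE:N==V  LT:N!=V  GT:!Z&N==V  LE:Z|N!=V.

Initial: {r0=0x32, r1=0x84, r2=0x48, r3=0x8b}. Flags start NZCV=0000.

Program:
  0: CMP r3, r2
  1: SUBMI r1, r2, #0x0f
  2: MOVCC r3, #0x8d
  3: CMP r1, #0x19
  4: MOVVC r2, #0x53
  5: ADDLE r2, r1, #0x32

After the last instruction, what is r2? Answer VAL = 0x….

0: ✓ CMP  NZCV=0011
1: · SUBMI
2: · MOVCC
3: ✓ CMP  NZCV=0011
4: · MOVVC
5: ✓ ADDLE  r2←0xb6

VAL = 0xb6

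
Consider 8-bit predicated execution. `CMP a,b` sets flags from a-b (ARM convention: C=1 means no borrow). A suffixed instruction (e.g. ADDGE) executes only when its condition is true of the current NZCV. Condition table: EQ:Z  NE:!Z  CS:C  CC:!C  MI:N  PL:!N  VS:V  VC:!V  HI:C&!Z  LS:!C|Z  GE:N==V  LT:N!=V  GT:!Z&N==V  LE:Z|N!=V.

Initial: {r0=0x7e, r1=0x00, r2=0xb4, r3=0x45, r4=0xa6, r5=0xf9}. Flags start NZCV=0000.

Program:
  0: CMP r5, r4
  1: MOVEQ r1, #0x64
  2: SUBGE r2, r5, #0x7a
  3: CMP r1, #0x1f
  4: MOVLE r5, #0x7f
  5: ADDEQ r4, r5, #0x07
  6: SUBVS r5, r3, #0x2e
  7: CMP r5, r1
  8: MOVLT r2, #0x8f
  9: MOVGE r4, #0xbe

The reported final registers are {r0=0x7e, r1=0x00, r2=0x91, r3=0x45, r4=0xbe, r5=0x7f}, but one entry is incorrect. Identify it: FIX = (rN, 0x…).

[0] flags=0010 → (cmp)
[1] flags=0010 EQ?F → skip
[2] flags=0010 GE?T → r2=0x7f
[3] flags=1000 → (cmp)
[4] flags=1000 LE?T → r5=0x7f
[5] flags=1000 EQ?F → skip
[6] flags=1000 VS?F → skip
[7] flags=0010 → (cmp)
[8] flags=0010 LT?F → skip
[9] flags=0010 GE?T → r4=0xbe

FIX = (r2, 0x7f)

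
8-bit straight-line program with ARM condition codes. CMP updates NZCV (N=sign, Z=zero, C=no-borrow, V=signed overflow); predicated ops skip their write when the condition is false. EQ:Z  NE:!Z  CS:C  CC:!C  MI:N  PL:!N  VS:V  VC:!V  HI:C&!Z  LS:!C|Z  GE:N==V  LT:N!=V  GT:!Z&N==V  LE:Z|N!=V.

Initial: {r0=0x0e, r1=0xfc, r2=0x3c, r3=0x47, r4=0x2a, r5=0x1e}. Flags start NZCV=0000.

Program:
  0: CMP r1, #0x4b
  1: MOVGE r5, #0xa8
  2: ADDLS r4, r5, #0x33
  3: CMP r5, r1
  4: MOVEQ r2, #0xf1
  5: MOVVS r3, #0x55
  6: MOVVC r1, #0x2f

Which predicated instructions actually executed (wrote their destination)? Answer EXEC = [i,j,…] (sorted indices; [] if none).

EXEC = [6]

[0] flags=1010 → (cmp)
[1] flags=1010 GE?F → skip
[2] flags=1010 LS?F → skip
[3] flags=0000 → (cmp)
[4] flags=0000 EQ?F → skip
[5] flags=0000 VS?F → skip
[6] flags=0000 VC?T → r1=0x2f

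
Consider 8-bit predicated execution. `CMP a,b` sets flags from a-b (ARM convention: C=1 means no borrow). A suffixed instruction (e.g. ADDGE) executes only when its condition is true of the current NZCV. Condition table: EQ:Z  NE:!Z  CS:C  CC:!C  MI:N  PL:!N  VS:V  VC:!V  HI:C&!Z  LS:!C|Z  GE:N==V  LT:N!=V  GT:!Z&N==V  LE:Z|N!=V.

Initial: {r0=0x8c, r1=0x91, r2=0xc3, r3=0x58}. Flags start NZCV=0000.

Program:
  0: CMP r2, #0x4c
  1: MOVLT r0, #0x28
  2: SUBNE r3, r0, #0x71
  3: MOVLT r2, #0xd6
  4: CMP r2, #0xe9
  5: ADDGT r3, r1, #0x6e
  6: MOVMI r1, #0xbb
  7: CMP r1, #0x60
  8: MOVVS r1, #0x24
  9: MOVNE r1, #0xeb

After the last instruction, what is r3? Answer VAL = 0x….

VAL = 0xb7

[0] flags=0011 → (cmp)
[1] flags=0011 LT?T → r0=0x28
[2] flags=0011 NE?T → r3=0xb7
[3] flags=0011 LT?T → r2=0xd6
[4] flags=1000 → (cmp)
[5] flags=1000 GT?F → skip
[6] flags=1000 MI?T → r1=0xbb
[7] flags=0011 → (cmp)
[8] flags=0011 VS?T → r1=0x24
[9] flags=0011 NE?T → r1=0xeb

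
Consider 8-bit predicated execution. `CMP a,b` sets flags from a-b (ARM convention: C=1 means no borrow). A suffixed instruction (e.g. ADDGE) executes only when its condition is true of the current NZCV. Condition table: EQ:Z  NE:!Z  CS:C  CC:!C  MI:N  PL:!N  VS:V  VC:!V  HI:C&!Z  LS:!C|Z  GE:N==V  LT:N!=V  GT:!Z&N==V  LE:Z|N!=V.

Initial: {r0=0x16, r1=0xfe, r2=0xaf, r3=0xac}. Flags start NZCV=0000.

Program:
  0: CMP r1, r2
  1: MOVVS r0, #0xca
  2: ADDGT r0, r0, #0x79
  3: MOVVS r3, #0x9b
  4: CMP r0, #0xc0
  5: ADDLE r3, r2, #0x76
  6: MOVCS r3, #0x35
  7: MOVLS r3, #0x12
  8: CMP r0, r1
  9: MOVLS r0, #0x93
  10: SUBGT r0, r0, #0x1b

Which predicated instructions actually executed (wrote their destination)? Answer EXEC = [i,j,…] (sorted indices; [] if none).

0: ✓ CMP  NZCV=0010
1: · MOVVS
2: ✓ ADDGT  r0←0x8f
3: · MOVVS
4: ✓ CMP  NZCV=1000
5: ✓ ADDLE  r3←0x25
6: · MOVCS
7: ✓ MOVLS  r3←0x12
8: ✓ CMP  NZCV=1000
9: ✓ MOVLS  r0←0x93
10: · SUBGT

EXEC = [2,5,7,9]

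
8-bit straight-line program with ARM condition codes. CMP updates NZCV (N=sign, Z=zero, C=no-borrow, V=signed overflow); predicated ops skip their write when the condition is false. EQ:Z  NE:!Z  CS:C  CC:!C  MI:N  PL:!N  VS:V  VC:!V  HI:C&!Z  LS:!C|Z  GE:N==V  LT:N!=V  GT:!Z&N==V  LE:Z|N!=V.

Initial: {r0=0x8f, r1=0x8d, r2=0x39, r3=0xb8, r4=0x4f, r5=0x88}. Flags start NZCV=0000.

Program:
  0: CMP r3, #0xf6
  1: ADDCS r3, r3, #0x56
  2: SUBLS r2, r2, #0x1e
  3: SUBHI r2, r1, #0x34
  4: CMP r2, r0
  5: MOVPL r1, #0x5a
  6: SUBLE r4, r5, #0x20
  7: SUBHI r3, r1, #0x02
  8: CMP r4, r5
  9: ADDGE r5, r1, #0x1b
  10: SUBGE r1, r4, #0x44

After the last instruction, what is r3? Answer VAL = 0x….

VAL = 0xb8

[0] flags=1000 → (cmp)
[1] flags=1000 CS?F → skip
[2] flags=1000 LS?T → r2=0x1b
[3] flags=1000 HI?F → skip
[4] flags=1001 → (cmp)
[5] flags=1001 PL?F → skip
[6] flags=1001 LE?F → skip
[7] flags=1001 HI?F → skip
[8] flags=1001 → (cmp)
[9] flags=1001 GE?T → r5=0xa8
[10] flags=1001 GE?T → r1=0x0b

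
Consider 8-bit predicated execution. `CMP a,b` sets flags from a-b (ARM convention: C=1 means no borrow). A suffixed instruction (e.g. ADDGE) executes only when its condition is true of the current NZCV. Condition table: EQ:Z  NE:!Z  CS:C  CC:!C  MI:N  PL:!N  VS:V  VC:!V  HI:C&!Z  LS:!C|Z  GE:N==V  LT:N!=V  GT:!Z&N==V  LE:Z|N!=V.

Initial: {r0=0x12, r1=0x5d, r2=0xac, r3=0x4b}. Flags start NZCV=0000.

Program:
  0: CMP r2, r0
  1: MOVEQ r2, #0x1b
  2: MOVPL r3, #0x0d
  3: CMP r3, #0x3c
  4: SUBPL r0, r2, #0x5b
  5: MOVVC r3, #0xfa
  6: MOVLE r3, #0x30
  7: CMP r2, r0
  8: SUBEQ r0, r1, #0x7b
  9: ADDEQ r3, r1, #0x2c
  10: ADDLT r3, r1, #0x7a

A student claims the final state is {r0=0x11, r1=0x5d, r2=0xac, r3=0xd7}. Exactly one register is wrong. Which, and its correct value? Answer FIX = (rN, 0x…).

[0] flags=1010 → (cmp)
[1] flags=1010 EQ?F → skip
[2] flags=1010 PL?F → skip
[3] flags=0010 → (cmp)
[4] flags=0010 PL?T → r0=0x51
[5] flags=0010 VC?T → r3=0xfa
[6] flags=0010 LE?F → skip
[7] flags=0011 → (cmp)
[8] flags=0011 EQ?F → skip
[9] flags=0011 EQ?F → skip
[10] flags=0011 LT?T → r3=0xd7

FIX = (r0, 0x51)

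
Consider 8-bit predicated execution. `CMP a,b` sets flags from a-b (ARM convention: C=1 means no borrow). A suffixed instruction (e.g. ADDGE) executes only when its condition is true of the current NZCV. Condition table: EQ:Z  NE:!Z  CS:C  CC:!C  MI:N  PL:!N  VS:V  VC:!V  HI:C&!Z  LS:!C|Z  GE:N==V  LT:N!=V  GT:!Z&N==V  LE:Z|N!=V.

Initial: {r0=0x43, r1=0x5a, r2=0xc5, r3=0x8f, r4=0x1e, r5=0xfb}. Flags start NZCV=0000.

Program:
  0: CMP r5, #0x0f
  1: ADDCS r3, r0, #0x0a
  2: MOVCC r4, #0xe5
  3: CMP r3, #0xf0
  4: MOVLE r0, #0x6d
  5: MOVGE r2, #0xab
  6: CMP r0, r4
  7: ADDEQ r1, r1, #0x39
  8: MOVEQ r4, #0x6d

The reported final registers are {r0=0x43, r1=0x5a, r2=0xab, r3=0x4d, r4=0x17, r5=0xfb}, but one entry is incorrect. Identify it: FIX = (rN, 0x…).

[0] flags=1010 → (cmp)
[1] flags=1010 CS?T → r3=0x4d
[2] flags=1010 CC?F → skip
[3] flags=0000 → (cmp)
[4] flags=0000 LE?F → skip
[5] flags=0000 GE?T → r2=0xab
[6] flags=0010 → (cmp)
[7] flags=0010 EQ?F → skip
[8] flags=0010 EQ?F → skip

FIX = (r4, 0x1e)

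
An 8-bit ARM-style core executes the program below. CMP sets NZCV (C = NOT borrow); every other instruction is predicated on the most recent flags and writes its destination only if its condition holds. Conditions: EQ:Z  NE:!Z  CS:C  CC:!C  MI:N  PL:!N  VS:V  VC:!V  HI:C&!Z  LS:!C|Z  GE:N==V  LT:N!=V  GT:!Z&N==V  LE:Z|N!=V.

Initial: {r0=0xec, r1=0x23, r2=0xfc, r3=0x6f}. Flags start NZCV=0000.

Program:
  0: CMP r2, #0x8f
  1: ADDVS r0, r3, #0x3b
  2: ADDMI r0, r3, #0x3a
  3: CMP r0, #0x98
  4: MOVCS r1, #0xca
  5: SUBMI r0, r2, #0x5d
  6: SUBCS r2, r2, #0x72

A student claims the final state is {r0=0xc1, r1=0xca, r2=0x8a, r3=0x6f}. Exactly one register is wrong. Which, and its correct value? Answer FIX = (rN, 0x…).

FIX = (r0, 0xec)

0: ✓ CMP  NZCV=0010
1: · ADDVS
2: · ADDMI
3: ✓ CMP  NZCV=0010
4: ✓ MOVCS  r1←0xca
5: · SUBMI
6: ✓ SUBCS  r2←0x8a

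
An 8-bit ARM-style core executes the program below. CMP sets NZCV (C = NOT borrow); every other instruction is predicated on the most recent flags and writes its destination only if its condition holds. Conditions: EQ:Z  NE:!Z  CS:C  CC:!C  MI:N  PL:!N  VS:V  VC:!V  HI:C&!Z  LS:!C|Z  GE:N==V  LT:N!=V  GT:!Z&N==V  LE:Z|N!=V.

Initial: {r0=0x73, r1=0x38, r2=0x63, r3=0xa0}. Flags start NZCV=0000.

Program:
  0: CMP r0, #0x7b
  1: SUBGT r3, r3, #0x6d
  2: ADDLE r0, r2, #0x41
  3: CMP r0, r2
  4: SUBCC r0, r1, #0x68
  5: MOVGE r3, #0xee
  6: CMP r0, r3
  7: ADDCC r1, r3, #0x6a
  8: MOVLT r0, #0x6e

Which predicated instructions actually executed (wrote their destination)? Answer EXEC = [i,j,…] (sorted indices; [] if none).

EXEC = [2]

[0] flags=1000 → (cmp)
[1] flags=1000 GT?F → skip
[2] flags=1000 LE?T → r0=0xa4
[3] flags=0011 → (cmp)
[4] flags=0011 CC?F → skip
[5] flags=0011 GE?F → skip
[6] flags=0010 → (cmp)
[7] flags=0010 CC?F → skip
[8] flags=0010 LT?F → skip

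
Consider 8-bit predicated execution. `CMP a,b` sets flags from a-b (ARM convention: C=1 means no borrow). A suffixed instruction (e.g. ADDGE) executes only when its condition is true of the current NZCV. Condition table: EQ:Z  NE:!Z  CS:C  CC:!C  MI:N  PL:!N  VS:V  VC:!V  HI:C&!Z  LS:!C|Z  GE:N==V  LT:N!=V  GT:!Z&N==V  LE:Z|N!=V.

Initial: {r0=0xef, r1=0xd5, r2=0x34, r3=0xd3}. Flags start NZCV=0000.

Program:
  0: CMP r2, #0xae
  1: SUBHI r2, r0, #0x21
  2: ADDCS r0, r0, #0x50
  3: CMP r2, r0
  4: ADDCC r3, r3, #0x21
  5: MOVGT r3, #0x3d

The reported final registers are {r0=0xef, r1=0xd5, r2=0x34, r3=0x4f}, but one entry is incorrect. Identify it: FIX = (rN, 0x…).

FIX = (r3, 0x3d)

[0] flags=1001 → (cmp)
[1] flags=1001 HI?F → skip
[2] flags=1001 CS?F → skip
[3] flags=0000 → (cmp)
[4] flags=0000 CC?T → r3=0xf4
[5] flags=0000 GT?T → r3=0x3d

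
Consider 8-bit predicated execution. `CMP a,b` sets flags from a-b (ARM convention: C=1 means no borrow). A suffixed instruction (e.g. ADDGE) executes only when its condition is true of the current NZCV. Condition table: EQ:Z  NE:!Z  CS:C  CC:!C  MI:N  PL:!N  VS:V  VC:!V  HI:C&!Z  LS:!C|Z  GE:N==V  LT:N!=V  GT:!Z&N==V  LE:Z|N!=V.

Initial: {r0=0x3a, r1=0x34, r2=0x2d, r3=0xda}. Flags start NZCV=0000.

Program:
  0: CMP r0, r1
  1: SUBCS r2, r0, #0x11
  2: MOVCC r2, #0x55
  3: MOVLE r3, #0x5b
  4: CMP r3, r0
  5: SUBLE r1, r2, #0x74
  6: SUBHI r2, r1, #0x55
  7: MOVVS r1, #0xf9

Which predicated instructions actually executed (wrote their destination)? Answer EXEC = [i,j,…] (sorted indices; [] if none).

EXEC = [1,5,6]

0: ✓ CMP  NZCV=0010
1: ✓ SUBCS  r2←0x29
2: · MOVCC
3: · MOVLE
4: ✓ CMP  NZCV=1010
5: ✓ SUBLE  r1←0xb5
6: ✓ SUBHI  r2←0x60
7: · MOVVS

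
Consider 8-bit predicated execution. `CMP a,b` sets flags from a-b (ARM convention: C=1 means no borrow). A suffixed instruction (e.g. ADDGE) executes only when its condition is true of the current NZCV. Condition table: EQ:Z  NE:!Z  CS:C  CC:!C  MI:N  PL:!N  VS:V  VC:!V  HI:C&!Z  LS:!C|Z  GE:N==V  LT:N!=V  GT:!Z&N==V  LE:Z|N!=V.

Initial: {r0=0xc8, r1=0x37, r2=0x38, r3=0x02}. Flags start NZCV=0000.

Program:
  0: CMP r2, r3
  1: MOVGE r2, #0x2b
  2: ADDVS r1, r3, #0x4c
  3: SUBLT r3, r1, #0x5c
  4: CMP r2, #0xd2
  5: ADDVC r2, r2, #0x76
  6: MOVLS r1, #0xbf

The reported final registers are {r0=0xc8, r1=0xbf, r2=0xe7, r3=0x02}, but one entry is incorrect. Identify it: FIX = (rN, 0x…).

0: ✓ CMP  NZCV=0010
1: ✓ MOVGE  r2←0x2b
2: · ADDVS
3: · SUBLT
4: ✓ CMP  NZCV=0000
5: ✓ ADDVC  r2←0xa1
6: ✓ MOVLS  r1←0xbf

FIX = (r2, 0xa1)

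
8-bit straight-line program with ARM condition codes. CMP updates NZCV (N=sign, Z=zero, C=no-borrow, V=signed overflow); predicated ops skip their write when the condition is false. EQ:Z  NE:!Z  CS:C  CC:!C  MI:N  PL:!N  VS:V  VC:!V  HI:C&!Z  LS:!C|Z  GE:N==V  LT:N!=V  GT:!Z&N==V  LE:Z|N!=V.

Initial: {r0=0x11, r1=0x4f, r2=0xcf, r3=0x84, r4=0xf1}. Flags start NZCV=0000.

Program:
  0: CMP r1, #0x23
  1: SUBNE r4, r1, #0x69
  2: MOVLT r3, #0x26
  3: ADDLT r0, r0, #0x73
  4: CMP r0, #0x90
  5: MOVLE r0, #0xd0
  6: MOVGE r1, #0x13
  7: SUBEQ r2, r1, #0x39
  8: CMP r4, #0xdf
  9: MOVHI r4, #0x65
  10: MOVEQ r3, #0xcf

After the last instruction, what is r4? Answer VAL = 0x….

VAL = 0x65

[0] flags=0010 → (cmp)
[1] flags=0010 NE?T → r4=0xe6
[2] flags=0010 LT?F → skip
[3] flags=0010 LT?F → skip
[4] flags=1001 → (cmp)
[5] flags=1001 LE?F → skip
[6] flags=1001 GE?T → r1=0x13
[7] flags=1001 EQ?F → skip
[8] flags=0010 → (cmp)
[9] flags=0010 HI?T → r4=0x65
[10] flags=0010 EQ?F → skip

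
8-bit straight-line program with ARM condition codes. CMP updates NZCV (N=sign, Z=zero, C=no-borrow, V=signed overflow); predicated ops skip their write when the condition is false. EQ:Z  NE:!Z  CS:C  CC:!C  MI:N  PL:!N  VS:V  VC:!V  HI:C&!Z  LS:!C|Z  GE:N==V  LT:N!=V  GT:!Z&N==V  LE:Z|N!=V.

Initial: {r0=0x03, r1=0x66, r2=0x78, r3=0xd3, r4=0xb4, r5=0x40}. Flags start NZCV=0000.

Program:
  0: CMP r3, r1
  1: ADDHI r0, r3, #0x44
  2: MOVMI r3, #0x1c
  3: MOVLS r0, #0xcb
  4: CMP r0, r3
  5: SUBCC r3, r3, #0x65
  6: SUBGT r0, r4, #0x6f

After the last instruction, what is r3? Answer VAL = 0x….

VAL = 0x6e

[0] flags=0011 → (cmp)
[1] flags=0011 HI?T → r0=0x17
[2] flags=0011 MI?F → skip
[3] flags=0011 LS?F → skip
[4] flags=0000 → (cmp)
[5] flags=0000 CC?T → r3=0x6e
[6] flags=0000 GT?T → r0=0x45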